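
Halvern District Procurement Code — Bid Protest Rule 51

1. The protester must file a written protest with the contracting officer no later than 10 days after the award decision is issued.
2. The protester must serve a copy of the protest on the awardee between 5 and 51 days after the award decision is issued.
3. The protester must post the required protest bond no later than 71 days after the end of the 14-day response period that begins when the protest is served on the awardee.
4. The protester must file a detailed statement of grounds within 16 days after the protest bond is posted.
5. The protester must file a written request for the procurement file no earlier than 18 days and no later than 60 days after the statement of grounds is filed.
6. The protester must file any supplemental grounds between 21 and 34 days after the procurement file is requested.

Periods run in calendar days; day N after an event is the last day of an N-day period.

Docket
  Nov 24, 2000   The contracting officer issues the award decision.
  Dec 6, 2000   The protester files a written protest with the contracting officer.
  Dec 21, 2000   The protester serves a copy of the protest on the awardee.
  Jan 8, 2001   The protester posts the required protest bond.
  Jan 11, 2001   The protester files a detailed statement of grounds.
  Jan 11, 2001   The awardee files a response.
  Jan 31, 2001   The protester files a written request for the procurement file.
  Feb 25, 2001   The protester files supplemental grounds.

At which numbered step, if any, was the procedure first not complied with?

(1) due by Nov 24, 2000 + 10 days = Dec 4, 2000; Dec 6, 2000 misses that deadline by 2 days.
No need to go further; step 1 was not satisfied.

Step 1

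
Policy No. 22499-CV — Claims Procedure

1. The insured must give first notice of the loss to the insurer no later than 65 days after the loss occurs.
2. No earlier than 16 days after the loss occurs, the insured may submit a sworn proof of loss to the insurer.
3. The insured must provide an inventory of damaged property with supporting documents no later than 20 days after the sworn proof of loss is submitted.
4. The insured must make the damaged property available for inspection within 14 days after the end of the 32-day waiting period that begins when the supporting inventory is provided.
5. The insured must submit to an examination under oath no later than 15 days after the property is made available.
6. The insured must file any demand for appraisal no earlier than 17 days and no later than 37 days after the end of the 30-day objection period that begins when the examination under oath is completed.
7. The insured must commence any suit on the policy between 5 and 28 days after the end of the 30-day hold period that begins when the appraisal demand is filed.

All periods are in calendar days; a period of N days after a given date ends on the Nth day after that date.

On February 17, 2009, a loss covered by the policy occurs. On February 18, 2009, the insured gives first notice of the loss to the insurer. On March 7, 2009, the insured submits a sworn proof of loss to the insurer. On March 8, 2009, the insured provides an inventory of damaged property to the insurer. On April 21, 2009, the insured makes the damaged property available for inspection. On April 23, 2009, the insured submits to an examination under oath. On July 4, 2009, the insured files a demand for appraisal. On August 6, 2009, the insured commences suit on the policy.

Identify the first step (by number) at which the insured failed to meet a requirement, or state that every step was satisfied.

Step 6

Step 1: 65 days after February 17, 2009 (when the loss occurs) is April 23, 2009; completed February 18, 2009, before the deadline.
Step 2: the earliest permitted date is 16 days after February 17, 2009 (when the loss occurs), i.e. March 5, 2009; March 7, 2009 is on or after that date.
Step 3: 20 days after March 7, 2009 (when the sworn proof of loss is submitted) is March 27, 2009; completed March 8, 2009, before the deadline.
Step 4: 14 days after April 9, 2009 (end of the 32-day waiting period, which began when the supporting inventory is provided on March 8, 2009) is April 23, 2009; April 21, 2009 is within that limit.
Step 5: 15 days after April 21, 2009 (when the property is made available) is May 6, 2009; completed April 23, 2009, before the deadline.
Step 6: the window is 17–37 days after May 23, 2009 (end of the 30-day objection period, which began when the examination under oath is completed on April 23, 2009), so June 9, 2009 through June 29, 2009; July 4, 2009 is 5 days past the end of the window.
That is the first point of non-compliance.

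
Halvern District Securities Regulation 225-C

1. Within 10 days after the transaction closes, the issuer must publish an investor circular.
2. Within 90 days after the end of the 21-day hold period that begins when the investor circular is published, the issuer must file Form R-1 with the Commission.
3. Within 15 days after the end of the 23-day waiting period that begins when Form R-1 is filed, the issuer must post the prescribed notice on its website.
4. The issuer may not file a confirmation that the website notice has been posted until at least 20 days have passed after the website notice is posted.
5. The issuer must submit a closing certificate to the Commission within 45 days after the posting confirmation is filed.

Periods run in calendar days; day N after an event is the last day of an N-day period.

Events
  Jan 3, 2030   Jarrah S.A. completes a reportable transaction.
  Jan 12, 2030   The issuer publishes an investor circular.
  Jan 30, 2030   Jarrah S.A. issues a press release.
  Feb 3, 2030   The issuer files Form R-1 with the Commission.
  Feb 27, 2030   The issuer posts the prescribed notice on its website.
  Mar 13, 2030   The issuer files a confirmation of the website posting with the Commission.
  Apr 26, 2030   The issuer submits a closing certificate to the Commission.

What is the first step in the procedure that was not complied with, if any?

Step 4

Step 1 — counting 10 days from Jan 3, 2030 (when the transaction closes) gives a deadline of Jan 13, 2030; completed Jan 12, 2030, before the deadline.
Step 2 — counting 90 days from Feb 2, 2030 (end of the 21-day hold period, which began when the investor circular is published on Jan 12, 2030) gives a deadline of May 3, 2030; Feb 3, 2030 is within that limit.
Step 3 — counting 15 days from Feb 26, 2030 (end of the 23-day waiting period, which began when Form R-1 is filed on Feb 3, 2030) gives a deadline of Mar 13, 2030; Feb 27, 2030 is within that limit.
Step 4 — must wait 20 days from Feb 27, 2030 (when the website notice is posted), so not before Mar 19, 2030; acted on Mar 13, 2030, 6 days prematurely.
That is the first point of non-compliance.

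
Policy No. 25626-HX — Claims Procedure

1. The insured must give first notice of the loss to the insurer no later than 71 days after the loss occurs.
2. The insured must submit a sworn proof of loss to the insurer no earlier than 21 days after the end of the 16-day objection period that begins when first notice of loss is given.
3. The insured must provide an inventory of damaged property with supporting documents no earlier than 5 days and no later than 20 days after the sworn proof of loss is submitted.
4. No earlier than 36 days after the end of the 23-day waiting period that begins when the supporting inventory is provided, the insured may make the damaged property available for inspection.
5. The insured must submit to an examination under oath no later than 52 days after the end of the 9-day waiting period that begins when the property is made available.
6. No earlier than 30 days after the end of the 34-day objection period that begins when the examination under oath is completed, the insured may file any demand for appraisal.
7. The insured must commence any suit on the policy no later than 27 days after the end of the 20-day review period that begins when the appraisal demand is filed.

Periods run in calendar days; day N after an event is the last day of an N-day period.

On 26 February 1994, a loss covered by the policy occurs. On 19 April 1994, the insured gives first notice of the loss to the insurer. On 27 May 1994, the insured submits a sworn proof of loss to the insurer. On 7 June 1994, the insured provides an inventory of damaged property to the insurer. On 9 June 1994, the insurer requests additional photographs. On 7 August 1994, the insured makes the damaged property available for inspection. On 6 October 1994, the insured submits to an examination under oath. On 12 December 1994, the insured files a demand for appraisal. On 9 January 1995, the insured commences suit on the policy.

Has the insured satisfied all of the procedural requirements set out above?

Step 1: 71 days after 26 February 1994 (when the loss occurs) is 8 May 1994; done 19 April 1994 — timely.
Step 2: the earliest permitted date is 21 days after 5 May 1994 (end of the 16-day objection period, which began when first notice of loss is given on 19 April 1994), i.e. 26 May 1994; done 27 May 1994 — permitted.
Step 3: the window is 5–20 days after 27 May 1994 (when the sworn proof of loss is submitted), so 1 June 1994 through 16 June 1994; 7 June 1994 falls inside that range.
Step 4: the earliest permitted date is 36 days after 30 June 1994 (end of the 23-day waiting period, which began when the supporting inventory is provided on 7 June 1994), i.e. 5 August 1994; done 7 August 1994 — permitted.
Step 5: 52 days after 16 August 1994 (end of the 9-day waiting period, which began when the property is made available on 7 August 1994) is 7 October 1994; 6 October 1994 is within that limit.
Step 6: the earliest permitted date is 30 days after 9 November 1994 (end of the 34-day objection period, which began when the examination under oath is completed on 6 October 1994), i.e. 9 December 1994; done 12 December 1994, after the minimum wait.
Step 7: 27 days after 1 January 1995 (end of the 20-day review period, which began when the appraisal demand is filed on 12 December 1994) is 28 January 1995; 9 January 1995 is within that limit.

Yes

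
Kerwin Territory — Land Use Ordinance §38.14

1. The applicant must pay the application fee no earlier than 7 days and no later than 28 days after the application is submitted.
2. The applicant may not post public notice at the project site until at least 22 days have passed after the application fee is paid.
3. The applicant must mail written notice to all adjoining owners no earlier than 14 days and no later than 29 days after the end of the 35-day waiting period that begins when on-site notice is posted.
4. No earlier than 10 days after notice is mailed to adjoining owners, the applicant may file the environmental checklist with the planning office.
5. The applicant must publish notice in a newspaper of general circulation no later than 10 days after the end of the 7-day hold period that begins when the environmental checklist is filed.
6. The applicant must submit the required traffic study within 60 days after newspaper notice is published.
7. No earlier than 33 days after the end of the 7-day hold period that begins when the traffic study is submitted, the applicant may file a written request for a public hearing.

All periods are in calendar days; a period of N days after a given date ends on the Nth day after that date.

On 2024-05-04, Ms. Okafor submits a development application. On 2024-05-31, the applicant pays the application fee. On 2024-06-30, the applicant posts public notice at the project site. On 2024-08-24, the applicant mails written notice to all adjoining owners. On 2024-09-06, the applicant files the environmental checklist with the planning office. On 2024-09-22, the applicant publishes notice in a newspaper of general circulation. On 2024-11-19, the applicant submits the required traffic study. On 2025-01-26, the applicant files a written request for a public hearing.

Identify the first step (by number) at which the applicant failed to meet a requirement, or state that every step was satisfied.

(1) the permitted window runs from 2024-05-04 + 7 = 2024-05-11 to 2024-05-04 + 28 = 2024-06-01; 2024-05-31 falls inside that range.
(2) permitted from 2024-05-31 + 22 days = 2024-06-22 onward; 2024-06-30 is on or after that date.
(3) the permitted window runs from 2024-08-04 + 14 = 2024-08-18 to 2024-08-04 + 29 = 2024-09-02; done 2024-08-24 — within the window.
(4) permitted from 2024-08-24 + 10 days = 2024-09-03 onward; done 2024-09-06, after the minimum wait.
(5) due by 2024-09-13 + 10 days = 2024-09-23; completed 2024-09-22, before the deadline.
(6) due by 2024-09-22 + 60 days = 2024-11-21; completed 2024-11-19, before the deadline.
(7) permitted from 2024-11-26 + 33 days = 2024-12-29 onward; done 2025-01-26, after the minimum wait.

None — every step was satisfied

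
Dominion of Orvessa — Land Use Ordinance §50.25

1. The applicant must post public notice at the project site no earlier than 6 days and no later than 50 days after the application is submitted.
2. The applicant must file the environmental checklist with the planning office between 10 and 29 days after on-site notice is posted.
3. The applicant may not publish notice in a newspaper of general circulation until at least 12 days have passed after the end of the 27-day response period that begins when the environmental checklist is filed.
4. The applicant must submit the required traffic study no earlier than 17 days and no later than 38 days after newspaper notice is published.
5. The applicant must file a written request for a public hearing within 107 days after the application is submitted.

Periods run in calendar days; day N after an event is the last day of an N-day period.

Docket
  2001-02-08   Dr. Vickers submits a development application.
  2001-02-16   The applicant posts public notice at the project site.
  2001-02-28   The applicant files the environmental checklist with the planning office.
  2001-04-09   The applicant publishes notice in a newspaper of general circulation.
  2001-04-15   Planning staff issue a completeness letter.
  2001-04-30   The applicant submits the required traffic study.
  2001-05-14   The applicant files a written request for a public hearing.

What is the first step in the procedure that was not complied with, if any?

None — every step was satisfied

(1) the permitted window runs from 2001-02-08 + 6 = 2001-02-14 to 2001-02-08 + 50 = 2001-03-30; done 2001-02-16, which is between those dates.
(2) the permitted window runs from 2001-02-16 + 10 = 2001-02-26 to 2001-02-16 + 29 = 2001-03-17; 2001-02-28 falls inside that range.
(3) permitted from 2001-03-27 + 12 days = 2001-04-08 onward; 2001-04-09 is on or after that date.
(4) the permitted window runs from 2001-04-09 + 17 = 2001-04-26 to 2001-04-09 + 38 = 2001-05-17; 2001-04-30 falls inside that range.
(5) due by 2001-02-08 + 107 days = 2001-05-26; 2001-05-14 is within that limit.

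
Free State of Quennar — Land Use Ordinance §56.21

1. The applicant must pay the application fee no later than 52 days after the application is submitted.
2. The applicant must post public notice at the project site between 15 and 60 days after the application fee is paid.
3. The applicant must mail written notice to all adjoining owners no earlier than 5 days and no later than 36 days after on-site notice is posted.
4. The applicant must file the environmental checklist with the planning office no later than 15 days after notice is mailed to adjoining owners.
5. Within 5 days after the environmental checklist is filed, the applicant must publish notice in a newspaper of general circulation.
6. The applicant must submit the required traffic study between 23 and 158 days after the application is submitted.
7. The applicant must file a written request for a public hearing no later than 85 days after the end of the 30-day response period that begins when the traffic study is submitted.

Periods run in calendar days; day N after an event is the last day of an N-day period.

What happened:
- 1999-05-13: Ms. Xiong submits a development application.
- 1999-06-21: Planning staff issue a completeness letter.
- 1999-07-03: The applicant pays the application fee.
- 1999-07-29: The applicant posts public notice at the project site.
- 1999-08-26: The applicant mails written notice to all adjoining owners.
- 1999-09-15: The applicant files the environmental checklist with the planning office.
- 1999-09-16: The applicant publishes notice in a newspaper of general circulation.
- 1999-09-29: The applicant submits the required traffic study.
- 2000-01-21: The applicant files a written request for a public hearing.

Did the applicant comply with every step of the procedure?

No

Step 1: 52 days after 1999-05-13 (when the application is submitted) is 1999-07-04; done 1999-07-03 — timely.
Step 2: the window is 15–60 days after 1999-07-03 (when the application fee is paid), so 1999-07-18 through 1999-09-01; 1999-07-29 falls inside that range.
Step 3: the window is 5–36 days after 1999-07-29 (when on-site notice is posted), so 1999-08-03 through 1999-09-03; 1999-08-26 falls inside that range.
Step 4: 15 days after 1999-08-26 (when notice is mailed to adjoining owners) is 1999-09-10; done 1999-09-15 — 5 days late.
No need to go further; step 4 was not satisfied.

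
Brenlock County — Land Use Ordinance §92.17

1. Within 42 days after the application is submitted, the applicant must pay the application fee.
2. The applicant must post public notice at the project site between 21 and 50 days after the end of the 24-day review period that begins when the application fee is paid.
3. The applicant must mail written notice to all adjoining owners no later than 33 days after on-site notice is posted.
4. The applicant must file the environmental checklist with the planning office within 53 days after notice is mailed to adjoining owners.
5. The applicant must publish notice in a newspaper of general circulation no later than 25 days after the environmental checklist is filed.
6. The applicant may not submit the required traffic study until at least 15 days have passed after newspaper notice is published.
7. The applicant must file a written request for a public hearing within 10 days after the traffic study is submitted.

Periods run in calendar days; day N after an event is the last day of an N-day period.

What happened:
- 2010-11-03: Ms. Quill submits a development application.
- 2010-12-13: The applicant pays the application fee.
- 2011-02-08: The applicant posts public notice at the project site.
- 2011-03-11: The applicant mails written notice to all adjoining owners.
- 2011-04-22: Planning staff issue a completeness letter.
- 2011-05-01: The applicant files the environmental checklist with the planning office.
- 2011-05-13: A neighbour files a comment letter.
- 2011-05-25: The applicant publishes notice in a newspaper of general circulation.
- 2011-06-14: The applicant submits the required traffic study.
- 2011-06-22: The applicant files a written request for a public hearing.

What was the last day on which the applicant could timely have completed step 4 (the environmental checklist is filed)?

Step 4 runs from 2011-03-11, when notice is mailed to adjoining owners. 53 days after 2011-03-11 is 2011-05-03.

2011-05-03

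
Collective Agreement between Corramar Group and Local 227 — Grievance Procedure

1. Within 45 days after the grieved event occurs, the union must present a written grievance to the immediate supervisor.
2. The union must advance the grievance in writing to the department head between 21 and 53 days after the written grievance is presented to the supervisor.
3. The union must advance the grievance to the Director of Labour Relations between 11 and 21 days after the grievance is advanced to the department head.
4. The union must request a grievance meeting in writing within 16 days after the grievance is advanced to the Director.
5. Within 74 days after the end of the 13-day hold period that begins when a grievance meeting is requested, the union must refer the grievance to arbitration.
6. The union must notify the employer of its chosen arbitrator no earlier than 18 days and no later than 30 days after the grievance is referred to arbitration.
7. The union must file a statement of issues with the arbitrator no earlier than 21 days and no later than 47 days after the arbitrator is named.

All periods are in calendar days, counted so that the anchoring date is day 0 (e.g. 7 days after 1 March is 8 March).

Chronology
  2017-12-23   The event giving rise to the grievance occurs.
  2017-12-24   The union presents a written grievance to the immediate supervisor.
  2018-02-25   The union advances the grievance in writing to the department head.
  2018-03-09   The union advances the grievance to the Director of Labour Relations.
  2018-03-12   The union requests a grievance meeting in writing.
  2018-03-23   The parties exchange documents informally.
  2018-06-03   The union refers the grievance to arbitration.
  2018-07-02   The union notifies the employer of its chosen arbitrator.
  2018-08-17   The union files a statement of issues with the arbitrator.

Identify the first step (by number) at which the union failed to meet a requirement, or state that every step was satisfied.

Step 2

(1) due by 2017-12-23 + 45 days = 2018-02-06; 2017-12-24 is within that limit.
(2) the permitted window runs from 2017-12-24 + 21 = 2018-01-14 to 2017-12-24 + 53 = 2018-02-15; 2018-02-25 is 10 days past the end of the window.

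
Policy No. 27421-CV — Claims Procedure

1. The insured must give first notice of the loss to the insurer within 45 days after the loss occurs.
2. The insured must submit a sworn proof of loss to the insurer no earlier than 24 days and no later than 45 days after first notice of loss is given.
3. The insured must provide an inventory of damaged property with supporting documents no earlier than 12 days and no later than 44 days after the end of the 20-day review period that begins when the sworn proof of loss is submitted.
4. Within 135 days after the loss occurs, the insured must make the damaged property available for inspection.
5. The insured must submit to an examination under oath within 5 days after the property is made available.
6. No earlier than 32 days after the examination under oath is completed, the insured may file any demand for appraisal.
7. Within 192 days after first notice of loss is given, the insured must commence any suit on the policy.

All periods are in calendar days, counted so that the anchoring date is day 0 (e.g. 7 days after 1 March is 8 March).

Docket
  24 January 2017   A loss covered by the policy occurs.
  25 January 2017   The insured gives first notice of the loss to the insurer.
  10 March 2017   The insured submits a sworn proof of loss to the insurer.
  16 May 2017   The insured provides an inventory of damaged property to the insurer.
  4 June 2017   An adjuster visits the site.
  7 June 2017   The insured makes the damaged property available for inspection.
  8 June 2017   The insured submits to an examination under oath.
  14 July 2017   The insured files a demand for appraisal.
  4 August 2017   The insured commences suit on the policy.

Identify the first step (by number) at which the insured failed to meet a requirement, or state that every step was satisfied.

(1) due by 24 January 2017 + 45 days = 10 March 2017; done 25 January 2017 — timely.
(2) the permitted window runs from 25 January 2017 + 24 = 18 February 2017 to 25 January 2017 + 45 = 11 March 2017; done 10 March 2017 — within the window.
(3) the permitted window runs from 30 March 2017 + 12 = 11 April 2017 to 30 March 2017 + 44 = 13 May 2017; 16 May 2017 is 3 days past the end of the window.

Step 3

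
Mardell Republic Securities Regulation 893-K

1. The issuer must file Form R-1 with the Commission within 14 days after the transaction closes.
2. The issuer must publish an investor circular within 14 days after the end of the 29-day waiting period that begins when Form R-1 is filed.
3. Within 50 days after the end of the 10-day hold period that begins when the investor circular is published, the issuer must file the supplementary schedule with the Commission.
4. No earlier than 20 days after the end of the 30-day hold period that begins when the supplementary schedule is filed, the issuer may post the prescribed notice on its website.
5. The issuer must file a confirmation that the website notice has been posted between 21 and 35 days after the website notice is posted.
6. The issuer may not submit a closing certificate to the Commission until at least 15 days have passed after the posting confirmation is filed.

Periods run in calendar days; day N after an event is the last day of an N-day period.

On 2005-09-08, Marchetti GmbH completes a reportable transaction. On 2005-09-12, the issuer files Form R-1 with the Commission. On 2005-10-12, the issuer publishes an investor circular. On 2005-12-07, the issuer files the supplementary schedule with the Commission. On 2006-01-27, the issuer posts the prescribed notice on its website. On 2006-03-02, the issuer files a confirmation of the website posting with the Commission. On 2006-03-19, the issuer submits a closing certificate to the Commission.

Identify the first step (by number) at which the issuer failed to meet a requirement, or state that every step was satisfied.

Step 1: 14 days after 2005-09-08 (when the transaction closes) is 2005-09-22; done 2005-09-12 — timely.
Step 2: 14 days after 2005-10-11 (end of the 29-day waiting period, which began when Form R-1 is filed on 2005-09-12) is 2005-10-25; done 2005-10-12 — timely.
Step 3: 50 days after 2005-10-22 (end of the 10-day hold period, which began when the investor circular is published on 2005-10-12) is 2005-12-11; 2005-12-07 is within that limit.
Step 4: the earliest permitted date is 20 days after 2006-01-06 (end of the 30-day hold period, which began when the supplementary schedule is filed on 2005-12-07), i.e. 2006-01-26; 2006-01-27 is on or after that date.
Step 5: the window is 21–35 days after 2006-01-27 (when the website notice is posted), so 2006-02-17 through 2006-03-03; 2006-03-02 falls inside that range.
Step 6: the earliest permitted date is 15 days after 2006-03-02 (when the posting confirmation is filed), i.e. 2006-03-17; done 2006-03-19, after the minimum wait.

None — every step was satisfied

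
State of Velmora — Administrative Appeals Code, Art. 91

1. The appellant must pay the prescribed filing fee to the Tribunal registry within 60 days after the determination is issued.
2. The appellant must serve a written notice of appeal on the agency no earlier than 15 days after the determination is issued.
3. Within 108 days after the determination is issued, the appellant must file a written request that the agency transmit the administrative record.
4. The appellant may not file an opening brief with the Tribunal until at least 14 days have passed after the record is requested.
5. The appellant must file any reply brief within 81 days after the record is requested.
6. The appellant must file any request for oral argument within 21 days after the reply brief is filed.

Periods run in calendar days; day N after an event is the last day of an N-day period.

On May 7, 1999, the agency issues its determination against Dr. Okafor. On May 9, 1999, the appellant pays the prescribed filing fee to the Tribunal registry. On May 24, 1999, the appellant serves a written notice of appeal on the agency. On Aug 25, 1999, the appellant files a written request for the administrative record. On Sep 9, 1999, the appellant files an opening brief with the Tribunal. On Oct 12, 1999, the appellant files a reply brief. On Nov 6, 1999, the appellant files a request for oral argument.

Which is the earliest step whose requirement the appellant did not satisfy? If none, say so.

(1) due by May 7, 1999 + 60 days = Jul 6, 1999; done May 9, 1999 — timely.
(2) permitted from May 7, 1999 + 15 days = May 22, 1999 onward; done May 24, 1999 — permitted.
(3) due by May 7, 1999 + 108 days = Aug 23, 1999; not done until Aug 25, 1999, 2 days after the deadline.

Step 3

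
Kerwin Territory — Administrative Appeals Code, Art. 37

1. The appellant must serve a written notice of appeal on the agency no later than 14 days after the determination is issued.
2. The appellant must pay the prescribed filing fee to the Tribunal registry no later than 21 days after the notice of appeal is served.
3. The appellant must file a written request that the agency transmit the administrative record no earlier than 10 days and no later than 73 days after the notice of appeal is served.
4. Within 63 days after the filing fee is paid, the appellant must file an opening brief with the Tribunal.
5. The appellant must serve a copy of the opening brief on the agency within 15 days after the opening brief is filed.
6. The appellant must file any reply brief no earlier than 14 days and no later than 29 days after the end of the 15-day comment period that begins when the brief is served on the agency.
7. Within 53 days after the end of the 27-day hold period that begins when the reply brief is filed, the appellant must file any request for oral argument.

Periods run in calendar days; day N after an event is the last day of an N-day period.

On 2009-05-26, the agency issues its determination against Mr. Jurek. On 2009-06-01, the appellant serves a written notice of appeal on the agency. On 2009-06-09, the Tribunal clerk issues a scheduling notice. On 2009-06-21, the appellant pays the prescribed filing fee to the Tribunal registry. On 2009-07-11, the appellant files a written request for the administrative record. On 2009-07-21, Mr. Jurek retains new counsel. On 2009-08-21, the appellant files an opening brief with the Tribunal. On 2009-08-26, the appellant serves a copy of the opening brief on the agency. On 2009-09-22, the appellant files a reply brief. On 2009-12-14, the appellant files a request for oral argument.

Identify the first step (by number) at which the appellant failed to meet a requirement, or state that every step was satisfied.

Step 6

Step 1: 14 days after 2009-05-26 (when the determination is issued) is 2009-06-09; done 2009-06-01 — timely.
Step 2: 21 days after 2009-06-01 (when the notice of appeal is served) is 2009-06-22; completed 2009-06-21, before the deadline.
Step 3: the window is 10–73 days after 2009-06-01 (when the notice of appeal is served), so 2009-06-11 through 2009-08-13; done 2009-07-11, which is between those dates.
Step 4: 63 days after 2009-06-21 (when the filing fee is paid) is 2009-08-23; completed 2009-08-21, before the deadline.
Step 5: 15 days after 2009-08-21 (when the opening brief is filed) is 2009-09-05; completed 2009-08-26, before the deadline.
Step 6: the window is 14–29 days after 2009-09-10 (end of the 15-day comment period, which began when the brief is served on the agency on 2009-08-26), so 2009-09-24 through 2009-10-09; done 2009-09-22 — 2 days before the window opened.
The procedure was therefore not followed at step 6.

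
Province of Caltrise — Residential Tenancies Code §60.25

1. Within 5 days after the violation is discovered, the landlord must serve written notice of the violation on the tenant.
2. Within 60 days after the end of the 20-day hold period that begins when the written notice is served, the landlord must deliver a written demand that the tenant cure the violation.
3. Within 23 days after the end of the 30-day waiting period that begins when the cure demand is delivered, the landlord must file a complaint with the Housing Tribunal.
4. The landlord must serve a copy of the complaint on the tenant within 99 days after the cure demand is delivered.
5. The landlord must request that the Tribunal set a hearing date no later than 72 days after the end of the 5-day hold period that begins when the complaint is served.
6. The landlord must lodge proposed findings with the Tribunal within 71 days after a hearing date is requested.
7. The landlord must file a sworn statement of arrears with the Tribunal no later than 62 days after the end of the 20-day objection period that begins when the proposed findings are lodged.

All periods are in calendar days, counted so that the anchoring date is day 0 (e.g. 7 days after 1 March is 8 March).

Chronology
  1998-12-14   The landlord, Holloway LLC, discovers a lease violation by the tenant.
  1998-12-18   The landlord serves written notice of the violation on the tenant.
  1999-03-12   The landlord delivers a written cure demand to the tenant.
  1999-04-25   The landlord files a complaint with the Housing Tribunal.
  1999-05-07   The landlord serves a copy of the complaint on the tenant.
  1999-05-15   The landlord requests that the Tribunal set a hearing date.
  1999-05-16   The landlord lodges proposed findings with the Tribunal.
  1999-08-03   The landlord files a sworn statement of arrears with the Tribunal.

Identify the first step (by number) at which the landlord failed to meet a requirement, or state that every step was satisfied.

Step 2

Step 1 — counting 5 days from 1998-12-14 (when the violation is discovered) gives a deadline of 1998-12-19; done 1998-12-18 — timely.
Step 2 — counting 60 days from 1999-01-07 (end of the 20-day hold period, which began when the written notice is served on 1998-12-18) gives a deadline of 1999-03-08; done 1999-03-12 — 4 days late.
No need to go further; step 2 was not satisfied.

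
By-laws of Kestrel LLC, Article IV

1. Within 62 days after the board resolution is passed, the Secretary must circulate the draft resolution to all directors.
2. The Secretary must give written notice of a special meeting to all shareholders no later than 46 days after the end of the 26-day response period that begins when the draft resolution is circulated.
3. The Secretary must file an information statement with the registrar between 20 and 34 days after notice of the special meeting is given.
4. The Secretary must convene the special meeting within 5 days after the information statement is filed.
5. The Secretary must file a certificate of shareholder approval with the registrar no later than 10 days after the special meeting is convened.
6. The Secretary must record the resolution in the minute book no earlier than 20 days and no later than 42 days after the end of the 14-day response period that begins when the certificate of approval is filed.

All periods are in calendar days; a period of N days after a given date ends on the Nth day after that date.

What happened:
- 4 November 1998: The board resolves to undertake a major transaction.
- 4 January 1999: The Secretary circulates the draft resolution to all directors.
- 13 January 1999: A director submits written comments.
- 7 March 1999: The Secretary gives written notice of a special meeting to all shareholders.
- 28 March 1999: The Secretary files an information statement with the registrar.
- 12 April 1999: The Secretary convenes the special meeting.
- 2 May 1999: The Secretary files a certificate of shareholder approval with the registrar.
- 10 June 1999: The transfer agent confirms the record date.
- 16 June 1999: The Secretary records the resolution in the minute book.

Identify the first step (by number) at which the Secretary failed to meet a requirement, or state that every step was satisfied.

Step 1 — counting 62 days from 4 November 1998 (when the board resolution is passed) gives a deadline of 5 January 1999; 4 January 1999 is within that limit.
Step 2 — counting 46 days from 30 January 1999 (end of the 26-day response period, which began when the draft resolution is circulated on 4 January 1999) gives a deadline of 17 March 1999; done 7 March 1999 — timely.
Step 3 — 20 and 34 days from 7 March 1999 (when notice of the special meeting is given) are 27 March 1999 and 10 April 1999 respectively; done 28 March 1999, which is between those dates.
Step 4 — counting 5 days from 28 March 1999 (when the information statement is filed) gives a deadline of 2 April 1999; not done until 12 April 1999, 10 days after the deadline.
That is the first point of non-compliance.

Step 4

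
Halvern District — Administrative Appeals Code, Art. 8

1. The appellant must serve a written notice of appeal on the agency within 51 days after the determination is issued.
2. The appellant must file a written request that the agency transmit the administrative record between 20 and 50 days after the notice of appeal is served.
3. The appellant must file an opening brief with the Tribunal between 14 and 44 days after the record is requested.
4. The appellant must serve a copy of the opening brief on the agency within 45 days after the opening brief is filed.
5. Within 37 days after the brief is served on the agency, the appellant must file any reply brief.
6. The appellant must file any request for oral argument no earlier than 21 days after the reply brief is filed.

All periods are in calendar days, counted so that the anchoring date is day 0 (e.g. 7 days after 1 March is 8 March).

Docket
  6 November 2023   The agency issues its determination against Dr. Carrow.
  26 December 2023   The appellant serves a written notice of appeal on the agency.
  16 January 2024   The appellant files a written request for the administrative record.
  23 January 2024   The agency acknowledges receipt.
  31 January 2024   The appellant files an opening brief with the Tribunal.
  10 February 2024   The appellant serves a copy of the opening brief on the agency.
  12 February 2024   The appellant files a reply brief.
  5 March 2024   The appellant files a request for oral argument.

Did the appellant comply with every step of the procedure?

(1) due by 6 November 2023 + 51 days = 27 December 2023; completed 26 December 2023, before the deadline.
(2) the permitted window runs from 26 December 2023 + 20 = 15 January 2024 to 26 December 2023 + 50 = 14 February 2024; 16 January 2024 falls inside that range.
(3) the permitted window runs from 16 January 2024 + 14 = 30 January 2024 to 16 January 2024 + 44 = 29 February 2024; done 31 January 2024 — within the window.
(4) due by 31 January 2024 + 45 days = 16 March 2024; completed 10 February 2024, before the deadline.
(5) due by 10 February 2024 + 37 days = 18 March 2024; 12 February 2024 is within that limit.
(6) permitted from 12 February 2024 + 21 days = 4 March 2024 onward; 5 March 2024 is on or after that date.

Yes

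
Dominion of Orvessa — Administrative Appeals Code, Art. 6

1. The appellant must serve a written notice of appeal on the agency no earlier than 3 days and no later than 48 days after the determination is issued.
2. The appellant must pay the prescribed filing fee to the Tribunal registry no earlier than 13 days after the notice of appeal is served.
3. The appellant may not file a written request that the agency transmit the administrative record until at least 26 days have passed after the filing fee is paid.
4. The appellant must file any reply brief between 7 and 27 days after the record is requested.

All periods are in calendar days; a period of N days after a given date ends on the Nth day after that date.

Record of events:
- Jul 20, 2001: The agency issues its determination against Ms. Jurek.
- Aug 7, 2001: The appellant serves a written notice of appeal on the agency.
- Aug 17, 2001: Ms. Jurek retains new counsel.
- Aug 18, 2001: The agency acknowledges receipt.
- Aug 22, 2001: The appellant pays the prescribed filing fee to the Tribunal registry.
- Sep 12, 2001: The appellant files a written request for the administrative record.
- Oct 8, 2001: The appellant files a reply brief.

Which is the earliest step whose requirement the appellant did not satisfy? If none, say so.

Step 1 — 3 and 48 days from Jul 20, 2001 (when the determination is issued) are Jul 23, 2001 and Sep 6, 2001 respectively; done Aug 7, 2001, which is between those dates.
Step 2 — must wait 13 days from Aug 7, 2001 (when the notice of appeal is served), so not before Aug 20, 2001; done Aug 22, 2001, after the minimum wait.
Step 3 — must wait 26 days from Aug 22, 2001 (when the filing fee is paid), so not before Sep 17, 2001; Sep 12, 2001 is 5 days before the earliest permitted date.

Step 3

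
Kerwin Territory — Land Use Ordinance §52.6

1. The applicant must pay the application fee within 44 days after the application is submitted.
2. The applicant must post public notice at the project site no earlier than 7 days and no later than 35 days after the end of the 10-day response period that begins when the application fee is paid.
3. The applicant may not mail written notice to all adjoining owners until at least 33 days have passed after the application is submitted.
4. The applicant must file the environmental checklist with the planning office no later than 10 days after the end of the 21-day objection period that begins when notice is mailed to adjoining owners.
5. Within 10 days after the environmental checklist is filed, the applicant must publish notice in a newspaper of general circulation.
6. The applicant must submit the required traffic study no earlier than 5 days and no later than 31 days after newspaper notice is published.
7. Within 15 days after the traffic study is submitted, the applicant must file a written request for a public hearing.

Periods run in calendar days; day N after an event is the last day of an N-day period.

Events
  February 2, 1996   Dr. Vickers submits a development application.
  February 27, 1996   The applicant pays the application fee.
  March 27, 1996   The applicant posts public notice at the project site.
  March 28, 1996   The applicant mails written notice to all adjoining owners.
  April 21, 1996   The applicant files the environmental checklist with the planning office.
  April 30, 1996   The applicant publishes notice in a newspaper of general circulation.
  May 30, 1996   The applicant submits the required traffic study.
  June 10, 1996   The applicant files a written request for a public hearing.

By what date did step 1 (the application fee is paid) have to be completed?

Step 1 runs from February 2, 1996, when the application is submitted. 44 days after February 2, 1996 is March 17, 1996.

March 17, 1996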